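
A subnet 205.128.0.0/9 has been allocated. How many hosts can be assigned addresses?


Host bits = 32 - 9 = 23
Total addresses = 2^23 = 8388608
Usable = total - 2 (network and broadcast)
Usable hosts: 8388606


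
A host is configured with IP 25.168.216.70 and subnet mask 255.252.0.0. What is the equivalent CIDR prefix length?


Binary: 11111111.11111100.00000000.00000000
Count leading 1s
Prefix: /14


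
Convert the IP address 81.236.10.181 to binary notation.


81 = 01010001
236 = 11101100
10 = 00001010
181 = 10110101
Binary: 01010001.11101100.00001010.10110101


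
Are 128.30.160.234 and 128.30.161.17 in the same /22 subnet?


Mask: 255.255.252.0
128.30.160.234 AND mask = 128.30.160.0
128.30.161.17 AND mask = 128.30.160.0
Yes, same subnet (128.30.160.0)


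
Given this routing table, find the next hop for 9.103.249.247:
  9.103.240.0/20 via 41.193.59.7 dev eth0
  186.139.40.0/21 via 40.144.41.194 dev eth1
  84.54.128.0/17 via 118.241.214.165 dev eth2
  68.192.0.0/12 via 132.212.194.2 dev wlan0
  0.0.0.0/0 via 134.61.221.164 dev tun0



Longest prefix match for 9.103.249.247:
  /20 9.103.240.0: MATCH
  /21 186.139.40.0: no
  /17 84.54.128.0: no
  /12 68.192.0.0: no
  /0 0.0.0.0: MATCH
Selected: next-hop 41.193.59.7 via eth0 (matched /20)


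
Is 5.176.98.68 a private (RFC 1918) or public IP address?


RFC 1918 private ranges:
  10.0.0.0/8 (10.0.0.0 - 10.255.255.255)
  172.16.0.0/12 (172.16.0.0 - 172.31.255.255)
  192.168.0.0/16 (192.168.0.0 - 192.168.255.255)
Public (not in any RFC 1918 range)


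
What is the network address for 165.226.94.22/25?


IP:   10100101.11100010.01011110.00010110
Mask: 11111111.11111111.11111111.10000000
AND operation:
Net:  10100101.11100010.01011110.00000000
Network: 165.226.94.0/25


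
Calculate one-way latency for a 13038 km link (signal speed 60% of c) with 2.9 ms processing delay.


Speed = 0.6 * 3e5 km/s = 180000 km/s
Propagation delay = 13038 / 180000 = 0.0724 s = 72.4333 ms
Processing delay = 2.9 ms
Total one-way latency = 75.3333 ms


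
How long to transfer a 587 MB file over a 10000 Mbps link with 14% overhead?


Effective throughput = 10000 * (1 - 14/100) = 8600 Mbps
File size in Mb = 587 * 8 = 4696 Mb
Time = 4696 / 8600
Time = 0.546 seconds


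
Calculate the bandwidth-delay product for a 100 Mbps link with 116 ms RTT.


BDP = bandwidth * RTT
= 100 Mbps * 116 ms
= 100 * 1e6 * 116 / 1000 bits
= 11600000 bits
= 1450000 bytes
= 1416.0156 KB
BDP = 11600000 bits (1450000 bytes)


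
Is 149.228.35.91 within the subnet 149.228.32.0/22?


Subnet network: 149.228.32.0
Test IP AND mask: 149.228.32.0
Yes, 149.228.35.91 is in 149.228.32.0/22


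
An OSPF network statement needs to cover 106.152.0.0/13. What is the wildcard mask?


Subnet mask: 255.248.0.0
Wildcard = 255.255.255.255 - subnet mask
255 - 255 = 0
255 - 248 = 7
255 - 0 = 255
255 - 0 = 255
Wildcard: 0.7.255.255


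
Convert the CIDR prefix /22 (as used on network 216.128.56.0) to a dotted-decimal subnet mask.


/22 means 22 network bits, 10 host bits
Binary: 11111111111111111111110000000000
Mask: 255.255.252.0


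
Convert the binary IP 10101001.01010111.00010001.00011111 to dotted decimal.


10101001 = 169
01010111 = 87
00010001 = 17
00011111 = 31
IP: 169.87.17.31


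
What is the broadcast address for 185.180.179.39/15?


Network: 185.180.0.0/15
Host bits = 17
Set all host bits to 1:
Broadcast: 185.181.255.255


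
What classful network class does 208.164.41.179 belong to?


First octet: 208
Binary: 11010000
110xxxxx -> Class C (192-223)
Class C, default mask 255.255.255.0 (/24)


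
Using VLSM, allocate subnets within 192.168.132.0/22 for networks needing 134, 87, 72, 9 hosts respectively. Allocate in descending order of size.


134 hosts -> /24 (254 usable): 192.168.132.0/24
87 hosts -> /25 (126 usable): 192.168.133.0/25
72 hosts -> /25 (126 usable): 192.168.133.128/25
9 hosts -> /28 (14 usable): 192.168.134.0/28
Allocation: 192.168.132.0/24 (134 hosts, 254 usable); 192.168.133.0/25 (87 hosts, 126 usable); 192.168.133.128/25 (72 hosts, 126 usable); 192.168.134.0/28 (9 hosts, 14 usable)


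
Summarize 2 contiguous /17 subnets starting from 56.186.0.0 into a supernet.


Original prefix: /17
Number of subnets: 2 = 2^1
New prefix = 17 - 1 = 16
Supernet: 56.186.0.0/16


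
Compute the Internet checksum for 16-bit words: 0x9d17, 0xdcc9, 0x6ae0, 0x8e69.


Sum all words (with carry folding):
+ 0x9d17 = 0x9d17
+ 0xdcc9 = 0x79e1
+ 0x6ae0 = 0xe4c1
+ 0x8e69 = 0x732b
One's complement: ~0x732b
Checksum = 0x8cd4


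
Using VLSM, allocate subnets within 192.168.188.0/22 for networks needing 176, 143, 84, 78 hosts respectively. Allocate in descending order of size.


176 hosts -> /24 (254 usable): 192.168.188.0/24
143 hosts -> /24 (254 usable): 192.168.189.0/24
84 hosts -> /25 (126 usable): 192.168.190.0/25
78 hosts -> /25 (126 usable): 192.168.190.128/25
Allocation: 192.168.188.0/24 (176 hosts, 254 usable); 192.168.189.0/24 (143 hosts, 254 usable); 192.168.190.0/25 (84 hosts, 126 usable); 192.168.190.128/25 (78 hosts, 126 usable)


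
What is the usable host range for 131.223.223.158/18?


Network: 131.223.192.0
Broadcast: 131.223.255.255
First usable = network + 1
Last usable = broadcast - 1
Range: 131.223.192.1 to 131.223.255.254


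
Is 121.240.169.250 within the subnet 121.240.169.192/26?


Subnet network: 121.240.169.192
Test IP AND mask: 121.240.169.192
Yes, 121.240.169.250 is in 121.240.169.192/26


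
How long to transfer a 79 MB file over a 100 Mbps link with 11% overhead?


Effective throughput = 100 * (1 - 11/100) = 89 Mbps
File size in Mb = 79 * 8 = 632 Mb
Time = 632 / 89
Time = 7.1011 seconds


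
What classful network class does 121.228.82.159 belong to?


First octet: 121
Binary: 01111001
0xxxxxxx -> Class A (1-126)
Class A, default mask 255.0.0.0 (/8)


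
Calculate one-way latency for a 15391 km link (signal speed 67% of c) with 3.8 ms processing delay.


Speed = 0.67 * 3e5 km/s = 201000 km/s
Propagation delay = 15391 / 201000 = 0.0766 s = 76.5721 ms
Processing delay = 3.8 ms
Total one-way latency = 80.3721 ms


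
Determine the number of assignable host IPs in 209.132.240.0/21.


Host bits = 32 - 21 = 11
Total addresses = 2^11 = 2048
Usable = total - 2 (network and broadcast)
Usable hosts: 2046


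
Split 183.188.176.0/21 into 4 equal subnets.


New prefix = 21 + 2 = 23
Each subnet has 512 addresses
  183.188.176.0/23
  183.188.178.0/23
  183.188.180.0/23
  183.188.182.0/23
Subnets: 183.188.176.0/23, 183.188.178.0/23, 183.188.180.0/23, 183.188.182.0/23


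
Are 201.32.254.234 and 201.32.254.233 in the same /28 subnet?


Mask: 255.255.255.240
201.32.254.234 AND mask = 201.32.254.224
201.32.254.233 AND mask = 201.32.254.224
Yes, same subnet (201.32.254.224)


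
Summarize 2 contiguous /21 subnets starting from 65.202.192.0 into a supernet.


Original prefix: /21
Number of subnets: 2 = 2^1
New prefix = 21 - 1 = 20
Supernet: 65.202.192.0/20


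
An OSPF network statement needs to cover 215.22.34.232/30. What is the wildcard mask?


Subnet mask: 255.255.255.252
Wildcard = 255.255.255.255 - subnet mask
255 - 255 = 0
255 - 255 = 0
255 - 255 = 0
255 - 252 = 3
Wildcard: 0.0.0.3


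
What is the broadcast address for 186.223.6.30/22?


Network: 186.223.4.0/22
Host bits = 10
Set all host bits to 1:
Broadcast: 186.223.7.255


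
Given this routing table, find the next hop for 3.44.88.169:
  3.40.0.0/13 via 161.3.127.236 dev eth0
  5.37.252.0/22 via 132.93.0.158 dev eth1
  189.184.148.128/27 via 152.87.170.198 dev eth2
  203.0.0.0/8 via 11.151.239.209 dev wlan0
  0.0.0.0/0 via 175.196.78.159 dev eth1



Longest prefix match for 3.44.88.169:
  /13 3.40.0.0: MATCH
  /22 5.37.252.0: no
  /27 189.184.148.128: no
  /8 203.0.0.0: no
  /0 0.0.0.0: MATCH
Selected: next-hop 161.3.127.236 via eth0 (matched /13)


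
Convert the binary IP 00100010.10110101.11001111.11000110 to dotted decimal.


00100010 = 34
10110101 = 181
11001111 = 207
11000110 = 198
IP: 34.181.207.198


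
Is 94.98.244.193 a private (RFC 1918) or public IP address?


RFC 1918 private ranges:
  10.0.0.0/8 (10.0.0.0 - 10.255.255.255)
  172.16.0.0/12 (172.16.0.0 - 172.31.255.255)
  192.168.0.0/16 (192.168.0.0 - 192.168.255.255)
Public (not in any RFC 1918 range)


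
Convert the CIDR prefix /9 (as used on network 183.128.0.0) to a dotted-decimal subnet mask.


/9 means 9 network bits, 23 host bits
Binary: 11111111100000000000000000000000
Mask: 255.128.0.0


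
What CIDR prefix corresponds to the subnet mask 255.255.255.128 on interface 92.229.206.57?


Binary: 11111111.11111111.11111111.10000000
Count leading 1s
Prefix: /25


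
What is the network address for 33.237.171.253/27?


IP:   00100001.11101101.10101011.11111101
Mask: 11111111.11111111.11111111.11100000
AND operation:
Net:  00100001.11101101.10101011.11100000
Network: 33.237.171.224/27


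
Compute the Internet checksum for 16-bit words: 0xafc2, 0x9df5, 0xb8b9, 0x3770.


Sum all words (with carry folding):
+ 0xafc2 = 0xafc2
+ 0x9df5 = 0x4db8
+ 0xb8b9 = 0x0672
+ 0x3770 = 0x3de2
One's complement: ~0x3de2
Checksum = 0xc21d


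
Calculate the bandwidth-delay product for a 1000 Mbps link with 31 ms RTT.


BDP = bandwidth * RTT
= 1000 Mbps * 31 ms
= 1000 * 1e6 * 31 / 1000 bits
= 31000000 bits
= 3875000 bytes
= 3784.1797 KB
BDP = 31000000 bits (3875000 bytes)


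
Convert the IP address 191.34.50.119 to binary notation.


191 = 10111111
34 = 00100010
50 = 00110010
119 = 01110111
Binary: 10111111.00100010.00110010.01110111


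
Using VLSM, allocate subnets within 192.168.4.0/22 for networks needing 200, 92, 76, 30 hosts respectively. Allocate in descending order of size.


200 hosts -> /24 (254 usable): 192.168.4.0/24
92 hosts -> /25 (126 usable): 192.168.5.0/25
76 hosts -> /25 (126 usable): 192.168.5.128/25
30 hosts -> /27 (30 usable): 192.168.6.0/27
Allocation: 192.168.4.0/24 (200 hosts, 254 usable); 192.168.5.0/25 (92 hosts, 126 usable); 192.168.5.128/25 (76 hosts, 126 usable); 192.168.6.0/27 (30 hosts, 30 usable)


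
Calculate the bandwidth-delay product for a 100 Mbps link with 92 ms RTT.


BDP = bandwidth * RTT
= 100 Mbps * 92 ms
= 100 * 1e6 * 92 / 1000 bits
= 9200000 bits
= 1150000 bytes
= 1123.0469 KB
BDP = 9200000 bits (1150000 bytes)


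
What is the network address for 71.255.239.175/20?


IP:   01000111.11111111.11101111.10101111
Mask: 11111111.11111111.11110000.00000000
AND operation:
Net:  01000111.11111111.11100000.00000000
Network: 71.255.224.0/20


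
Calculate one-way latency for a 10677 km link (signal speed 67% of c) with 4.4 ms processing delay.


Speed = 0.67 * 3e5 km/s = 201000 km/s
Propagation delay = 10677 / 201000 = 0.0531 s = 53.1194 ms
Processing delay = 4.4 ms
Total one-way latency = 57.5194 ms


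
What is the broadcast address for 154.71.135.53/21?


Network: 154.71.128.0/21
Host bits = 11
Set all host bits to 1:
Broadcast: 154.71.135.255


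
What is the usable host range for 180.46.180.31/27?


Network: 180.46.180.0
Broadcast: 180.46.180.31
First usable = network + 1
Last usable = broadcast - 1
Range: 180.46.180.1 to 180.46.180.30


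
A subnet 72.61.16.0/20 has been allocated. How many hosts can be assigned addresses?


Host bits = 32 - 20 = 12
Total addresses = 2^12 = 4096
Usable = total - 2 (network and broadcast)
Usable hosts: 4094


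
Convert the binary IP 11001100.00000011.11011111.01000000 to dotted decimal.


11001100 = 204
00000011 = 3
11011111 = 223
01000000 = 64
IP: 204.3.223.64


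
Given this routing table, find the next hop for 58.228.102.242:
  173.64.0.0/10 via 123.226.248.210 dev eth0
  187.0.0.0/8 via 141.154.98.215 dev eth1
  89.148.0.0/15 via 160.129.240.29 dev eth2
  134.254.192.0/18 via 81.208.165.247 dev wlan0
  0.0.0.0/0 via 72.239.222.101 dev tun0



Longest prefix match for 58.228.102.242:
  /10 173.64.0.0: no
  /8 187.0.0.0: no
  /15 89.148.0.0: no
  /18 134.254.192.0: no
  /0 0.0.0.0: MATCH
Selected: next-hop 72.239.222.101 via tun0 (matched /0)


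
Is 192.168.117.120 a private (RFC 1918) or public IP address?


RFC 1918 private ranges:
  10.0.0.0/8 (10.0.0.0 - 10.255.255.255)
  172.16.0.0/12 (172.16.0.0 - 172.31.255.255)
  192.168.0.0/16 (192.168.0.0 - 192.168.255.255)
Private (in 192.168.0.0/16)


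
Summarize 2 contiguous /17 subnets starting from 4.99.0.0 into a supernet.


Original prefix: /17
Number of subnets: 2 = 2^1
New prefix = 17 - 1 = 16
Supernet: 4.99.0.0/16


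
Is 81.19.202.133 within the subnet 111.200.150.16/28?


Subnet network: 111.200.150.16
Test IP AND mask: 81.19.202.128
No, 81.19.202.133 is not in 111.200.150.16/28


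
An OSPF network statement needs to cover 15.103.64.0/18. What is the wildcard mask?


Subnet mask: 255.255.192.0
Wildcard = 255.255.255.255 - subnet mask
255 - 255 = 0
255 - 255 = 0
255 - 192 = 63
255 - 0 = 255
Wildcard: 0.0.63.255


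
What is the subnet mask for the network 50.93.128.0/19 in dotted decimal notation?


/19 means 19 network bits, 13 host bits
Binary: 11111111111111111110000000000000
Mask: 255.255.224.0


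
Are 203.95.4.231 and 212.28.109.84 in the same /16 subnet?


Mask: 255.255.0.0
203.95.4.231 AND mask = 203.95.0.0
212.28.109.84 AND mask = 212.28.0.0
No, different subnets (203.95.0.0 vs 212.28.0.0)


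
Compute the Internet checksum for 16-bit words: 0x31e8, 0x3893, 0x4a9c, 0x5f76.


Sum all words (with carry folding):
+ 0x31e8 = 0x31e8
+ 0x3893 = 0x6a7b
+ 0x4a9c = 0xb517
+ 0x5f76 = 0x148e
One's complement: ~0x148e
Checksum = 0xeb71


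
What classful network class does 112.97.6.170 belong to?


First octet: 112
Binary: 01110000
0xxxxxxx -> Class A (1-126)
Class A, default mask 255.0.0.0 (/8)


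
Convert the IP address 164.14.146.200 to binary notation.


164 = 10100100
14 = 00001110
146 = 10010010
200 = 11001000
Binary: 10100100.00001110.10010010.11001000


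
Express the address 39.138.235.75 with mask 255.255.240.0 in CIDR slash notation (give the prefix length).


Binary: 11111111.11111111.11110000.00000000
Count leading 1s
Prefix: /20


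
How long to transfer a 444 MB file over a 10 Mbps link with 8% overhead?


Effective throughput = 10 * (1 - 8/100) = 9.2 Mbps
File size in Mb = 444 * 8 = 3552 Mb
Time = 3552 / 9.2
Time = 386.087 seconds


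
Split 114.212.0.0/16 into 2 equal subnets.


New prefix = 16 + 1 = 17
Each subnet has 32768 addresses
  114.212.0.0/17
  114.212.128.0/17
Subnets: 114.212.0.0/17, 114.212.128.0/17


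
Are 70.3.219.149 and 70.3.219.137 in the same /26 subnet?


Mask: 255.255.255.192
70.3.219.149 AND mask = 70.3.219.128
70.3.219.137 AND mask = 70.3.219.128
Yes, same subnet (70.3.219.128)


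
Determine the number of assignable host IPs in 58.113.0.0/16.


Host bits = 32 - 16 = 16
Total addresses = 2^16 = 65536
Usable = total - 2 (network and broadcast)
Usable hosts: 65534


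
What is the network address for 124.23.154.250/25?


IP:   01111100.00010111.10011010.11111010
Mask: 11111111.11111111.11111111.10000000
AND operation:
Net:  01111100.00010111.10011010.10000000
Network: 124.23.154.128/25


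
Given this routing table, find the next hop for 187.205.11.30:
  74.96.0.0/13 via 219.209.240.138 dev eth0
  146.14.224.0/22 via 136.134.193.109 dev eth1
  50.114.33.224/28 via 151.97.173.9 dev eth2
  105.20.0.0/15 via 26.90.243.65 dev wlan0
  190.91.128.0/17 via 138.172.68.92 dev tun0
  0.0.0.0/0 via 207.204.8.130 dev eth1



Longest prefix match for 187.205.11.30:
  /13 74.96.0.0: no
  /22 146.14.224.0: no
  /28 50.114.33.224: no
  /15 105.20.0.0: no
  /17 190.91.128.0: no
  /0 0.0.0.0: MATCH
Selected: next-hop 207.204.8.130 via eth1 (matched /0)


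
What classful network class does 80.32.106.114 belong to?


First octet: 80
Binary: 01010000
0xxxxxxx -> Class A (1-126)
Class A, default mask 255.0.0.0 (/8)


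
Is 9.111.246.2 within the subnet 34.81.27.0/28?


Subnet network: 34.81.27.0
Test IP AND mask: 9.111.246.0
No, 9.111.246.2 is not in 34.81.27.0/28


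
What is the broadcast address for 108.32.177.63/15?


Network: 108.32.0.0/15
Host bits = 17
Set all host bits to 1:
Broadcast: 108.33.255.255


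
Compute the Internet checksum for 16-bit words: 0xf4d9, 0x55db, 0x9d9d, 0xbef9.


Sum all words (with carry folding):
+ 0xf4d9 = 0xf4d9
+ 0x55db = 0x4ab5
+ 0x9d9d = 0xe852
+ 0xbef9 = 0xa74c
One's complement: ~0xa74c
Checksum = 0x58b3


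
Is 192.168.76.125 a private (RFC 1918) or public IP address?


RFC 1918 private ranges:
  10.0.0.0/8 (10.0.0.0 - 10.255.255.255)
  172.16.0.0/12 (172.16.0.0 - 172.31.255.255)
  192.168.0.0/16 (192.168.0.0 - 192.168.255.255)
Private (in 192.168.0.0/16)


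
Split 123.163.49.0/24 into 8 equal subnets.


New prefix = 24 + 3 = 27
Each subnet has 32 addresses
  123.163.49.0/27
  123.163.49.32/27
  123.163.49.64/27
  123.163.49.96/27
  123.163.49.128/27
  123.163.49.160/27
  123.163.49.192/27
  123.163.49.224/27
Subnets: 123.163.49.0/27, 123.163.49.32/27, 123.163.49.64/27, 123.163.49.96/27, 123.163.49.128/27, 123.163.49.160/27, 123.163.49.192/27, 123.163.49.224/27


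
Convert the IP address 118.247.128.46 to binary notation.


118 = 01110110
247 = 11110111
128 = 10000000
46 = 00101110
Binary: 01110110.11110111.10000000.00101110


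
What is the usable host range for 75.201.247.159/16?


Network: 75.201.0.0
Broadcast: 75.201.255.255
First usable = network + 1
Last usable = broadcast - 1
Range: 75.201.0.1 to 75.201.255.254


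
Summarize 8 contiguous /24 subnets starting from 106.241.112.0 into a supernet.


Original prefix: /24
Number of subnets: 8 = 2^3
New prefix = 24 - 3 = 21
Supernet: 106.241.112.0/21


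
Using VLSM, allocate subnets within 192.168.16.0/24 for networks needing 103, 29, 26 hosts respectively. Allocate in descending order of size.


103 hosts -> /25 (126 usable): 192.168.16.0/25
29 hosts -> /27 (30 usable): 192.168.16.128/27
26 hosts -> /27 (30 usable): 192.168.16.160/27
Allocation: 192.168.16.0/25 (103 hosts, 126 usable); 192.168.16.128/27 (29 hosts, 30 usable); 192.168.16.160/27 (26 hosts, 30 usable)


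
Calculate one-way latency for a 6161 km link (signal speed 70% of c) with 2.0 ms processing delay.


Speed = 0.7 * 3e5 km/s = 210000 km/s
Propagation delay = 6161 / 210000 = 0.0293 s = 29.3381 ms
Processing delay = 2.0 ms
Total one-way latency = 31.3381 ms


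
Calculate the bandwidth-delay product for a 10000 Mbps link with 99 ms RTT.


BDP = bandwidth * RTT
= 10000 Mbps * 99 ms
= 10000 * 1e6 * 99 / 1000 bits
= 990000000 bits
= 123750000 bytes
= 120849.6094 KB
BDP = 990000000 bits (123750000 bytes)


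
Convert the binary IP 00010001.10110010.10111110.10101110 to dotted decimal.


00010001 = 17
10110010 = 178
10111110 = 190
10101110 = 174
IP: 17.178.190.174


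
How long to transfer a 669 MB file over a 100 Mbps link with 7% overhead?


Effective throughput = 100 * (1 - 7/100) = 93 Mbps
File size in Mb = 669 * 8 = 5352 Mb
Time = 5352 / 93
Time = 57.5484 seconds


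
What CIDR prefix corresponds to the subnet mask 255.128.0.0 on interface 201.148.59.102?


Binary: 11111111.10000000.00000000.00000000
Count leading 1s
Prefix: /9


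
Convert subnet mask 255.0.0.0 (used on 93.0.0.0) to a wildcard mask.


Subnet mask: 255.0.0.0
Wildcard = 255.255.255.255 - subnet mask
255 - 255 = 0
255 - 0 = 255
255 - 0 = 255
255 - 0 = 255
Wildcard: 0.255.255.255


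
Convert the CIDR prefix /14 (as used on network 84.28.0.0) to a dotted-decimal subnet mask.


/14 means 14 network bits, 18 host bits
Binary: 11111111111111000000000000000000
Mask: 255.252.0.0


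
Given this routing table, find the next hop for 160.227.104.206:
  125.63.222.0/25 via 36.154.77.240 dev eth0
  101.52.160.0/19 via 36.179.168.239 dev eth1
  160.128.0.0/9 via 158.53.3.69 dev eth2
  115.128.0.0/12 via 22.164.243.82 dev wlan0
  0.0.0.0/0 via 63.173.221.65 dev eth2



Longest prefix match for 160.227.104.206:
  /25 125.63.222.0: no
  /19 101.52.160.0: no
  /9 160.128.0.0: MATCH
  /12 115.128.0.0: no
  /0 0.0.0.0: MATCH
Selected: next-hop 158.53.3.69 via eth2 (matched /9)


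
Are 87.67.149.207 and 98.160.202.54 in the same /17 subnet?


Mask: 255.255.128.0
87.67.149.207 AND mask = 87.67.128.0
98.160.202.54 AND mask = 98.160.128.0
No, different subnets (87.67.128.0 vs 98.160.128.0)


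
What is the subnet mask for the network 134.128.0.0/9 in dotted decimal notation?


/9 means 9 network bits, 23 host bits
Binary: 11111111100000000000000000000000
Mask: 255.128.0.0


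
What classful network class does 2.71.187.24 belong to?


First octet: 2
Binary: 00000010
0xxxxxxx -> Class A (1-126)
Class A, default mask 255.0.0.0 (/8)


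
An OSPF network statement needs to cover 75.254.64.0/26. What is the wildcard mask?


Subnet mask: 255.255.255.192
Wildcard = 255.255.255.255 - subnet mask
255 - 255 = 0
255 - 255 = 0
255 - 255 = 0
255 - 192 = 63
Wildcard: 0.0.0.63


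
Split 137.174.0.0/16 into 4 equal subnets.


New prefix = 16 + 2 = 18
Each subnet has 16384 addresses
  137.174.0.0/18
  137.174.64.0/18
  137.174.128.0/18
  137.174.192.0/18
Subnets: 137.174.0.0/18, 137.174.64.0/18, 137.174.128.0/18, 137.174.192.0/18


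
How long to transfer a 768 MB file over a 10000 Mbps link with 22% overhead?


Effective throughput = 10000 * (1 - 22/100) = 7800 Mbps
File size in Mb = 768 * 8 = 6144 Mb
Time = 6144 / 7800
Time = 0.7877 seconds


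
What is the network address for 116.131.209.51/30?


IP:   01110100.10000011.11010001.00110011
Mask: 11111111.11111111.11111111.11111100
AND operation:
Net:  01110100.10000011.11010001.00110000
Network: 116.131.209.48/30


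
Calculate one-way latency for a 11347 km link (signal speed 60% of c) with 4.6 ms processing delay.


Speed = 0.6 * 3e5 km/s = 180000 km/s
Propagation delay = 11347 / 180000 = 0.063 s = 63.0389 ms
Processing delay = 4.6 ms
Total one-way latency = 67.6389 ms


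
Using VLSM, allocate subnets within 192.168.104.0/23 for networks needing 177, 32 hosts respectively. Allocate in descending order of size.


177 hosts -> /24 (254 usable): 192.168.104.0/24
32 hosts -> /26 (62 usable): 192.168.105.0/26
Allocation: 192.168.104.0/24 (177 hosts, 254 usable); 192.168.105.0/26 (32 hosts, 62 usable)


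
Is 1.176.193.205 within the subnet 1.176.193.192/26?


Subnet network: 1.176.193.192
Test IP AND mask: 1.176.193.192
Yes, 1.176.193.205 is in 1.176.193.192/26


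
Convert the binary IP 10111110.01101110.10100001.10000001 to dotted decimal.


10111110 = 190
01101110 = 110
10100001 = 161
10000001 = 129
IP: 190.110.161.129


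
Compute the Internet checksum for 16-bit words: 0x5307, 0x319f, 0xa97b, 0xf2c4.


Sum all words (with carry folding):
+ 0x5307 = 0x5307
+ 0x319f = 0x84a6
+ 0xa97b = 0x2e22
+ 0xf2c4 = 0x20e7
One's complement: ~0x20e7
Checksum = 0xdf18


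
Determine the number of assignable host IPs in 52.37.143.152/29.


Host bits = 32 - 29 = 3
Total addresses = 2^3 = 8
Usable = total - 2 (network and broadcast)
Usable hosts: 6


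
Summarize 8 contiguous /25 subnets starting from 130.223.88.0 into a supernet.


Original prefix: /25
Number of subnets: 8 = 2^3
New prefix = 25 - 3 = 22
Supernet: 130.223.88.0/22


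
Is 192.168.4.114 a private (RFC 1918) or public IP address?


RFC 1918 private ranges:
  10.0.0.0/8 (10.0.0.0 - 10.255.255.255)
  172.16.0.0/12 (172.16.0.0 - 172.31.255.255)
  192.168.0.0/16 (192.168.0.0 - 192.168.255.255)
Private (in 192.168.0.0/16)


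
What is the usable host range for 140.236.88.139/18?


Network: 140.236.64.0
Broadcast: 140.236.127.255
First usable = network + 1
Last usable = broadcast - 1
Range: 140.236.64.1 to 140.236.127.254


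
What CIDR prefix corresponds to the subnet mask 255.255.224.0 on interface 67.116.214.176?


Binary: 11111111.11111111.11100000.00000000
Count leading 1s
Prefix: /19


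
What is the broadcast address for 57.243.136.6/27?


Network: 57.243.136.0/27
Host bits = 5
Set all host bits to 1:
Broadcast: 57.243.136.31


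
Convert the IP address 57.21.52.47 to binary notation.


57 = 00111001
21 = 00010101
52 = 00110100
47 = 00101111
Binary: 00111001.00010101.00110100.00101111


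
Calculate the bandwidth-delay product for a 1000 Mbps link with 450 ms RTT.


BDP = bandwidth * RTT
= 1000 Mbps * 450 ms
= 1000 * 1e6 * 450 / 1000 bits
= 450000000 bits
= 56250000 bytes
= 54931.6406 KB
BDP = 450000000 bits (56250000 bytes)


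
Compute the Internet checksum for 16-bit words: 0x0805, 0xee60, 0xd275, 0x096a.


Sum all words (with carry folding):
+ 0x0805 = 0x0805
+ 0xee60 = 0xf665
+ 0xd275 = 0xc8db
+ 0x096a = 0xd245
One's complement: ~0xd245
Checksum = 0x2dba


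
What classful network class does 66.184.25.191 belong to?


First octet: 66
Binary: 01000010
0xxxxxxx -> Class A (1-126)
Class A, default mask 255.0.0.0 (/8)


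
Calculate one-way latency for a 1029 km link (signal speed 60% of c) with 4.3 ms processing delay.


Speed = 0.6 * 3e5 km/s = 180000 km/s
Propagation delay = 1029 / 180000 = 0.0057 s = 5.7167 ms
Processing delay = 4.3 ms
Total one-way latency = 10.0167 ms


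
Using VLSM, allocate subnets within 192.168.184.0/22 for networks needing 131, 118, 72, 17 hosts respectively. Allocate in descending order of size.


131 hosts -> /24 (254 usable): 192.168.184.0/24
118 hosts -> /25 (126 usable): 192.168.185.0/25
72 hosts -> /25 (126 usable): 192.168.185.128/25
17 hosts -> /27 (30 usable): 192.168.186.0/27
Allocation: 192.168.184.0/24 (131 hosts, 254 usable); 192.168.185.0/25 (118 hosts, 126 usable); 192.168.185.128/25 (72 hosts, 126 usable); 192.168.186.0/27 (17 hosts, 30 usable)


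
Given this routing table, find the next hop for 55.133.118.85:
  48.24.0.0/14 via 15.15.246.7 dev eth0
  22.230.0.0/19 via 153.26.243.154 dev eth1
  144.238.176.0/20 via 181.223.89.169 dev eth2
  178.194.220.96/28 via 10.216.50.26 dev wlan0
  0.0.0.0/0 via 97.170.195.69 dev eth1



Longest prefix match for 55.133.118.85:
  /14 48.24.0.0: no
  /19 22.230.0.0: no
  /20 144.238.176.0: no
  /28 178.194.220.96: no
  /0 0.0.0.0: MATCH
Selected: next-hop 97.170.195.69 via eth1 (matched /0)


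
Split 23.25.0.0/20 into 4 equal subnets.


New prefix = 20 + 2 = 22
Each subnet has 1024 addresses
  23.25.0.0/22
  23.25.4.0/22
  23.25.8.0/22
  23.25.12.0/22
Subnets: 23.25.0.0/22, 23.25.4.0/22, 23.25.8.0/22, 23.25.12.0/22


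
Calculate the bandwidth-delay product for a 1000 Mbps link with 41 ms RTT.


BDP = bandwidth * RTT
= 1000 Mbps * 41 ms
= 1000 * 1e6 * 41 / 1000 bits
= 41000000 bits
= 5125000 bytes
= 5004.8828 KB
BDP = 41000000 bits (5125000 bytes)


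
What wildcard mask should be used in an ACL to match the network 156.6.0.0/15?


Subnet mask: 255.254.0.0
Wildcard = 255.255.255.255 - subnet mask
255 - 255 = 0
255 - 254 = 1
255 - 0 = 255
255 - 0 = 255
Wildcard: 0.1.255.255


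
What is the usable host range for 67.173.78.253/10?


Network: 67.128.0.0
Broadcast: 67.191.255.255
First usable = network + 1
Last usable = broadcast - 1
Range: 67.128.0.1 to 67.191.255.254


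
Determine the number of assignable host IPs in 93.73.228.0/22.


Host bits = 32 - 22 = 10
Total addresses = 2^10 = 1024
Usable = total - 2 (network and broadcast)
Usable hosts: 1022


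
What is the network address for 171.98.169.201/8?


IP:   10101011.01100010.10101001.11001001
Mask: 11111111.00000000.00000000.00000000
AND operation:
Net:  10101011.00000000.00000000.00000000
Network: 171.0.0.0/8


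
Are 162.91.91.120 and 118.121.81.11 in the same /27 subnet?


Mask: 255.255.255.224
162.91.91.120 AND mask = 162.91.91.96
118.121.81.11 AND mask = 118.121.81.0
No, different subnets (162.91.91.96 vs 118.121.81.0)


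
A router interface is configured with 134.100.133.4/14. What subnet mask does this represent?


/14 means 14 network bits, 18 host bits
Binary: 11111111111111000000000000000000
Mask: 255.252.0.0


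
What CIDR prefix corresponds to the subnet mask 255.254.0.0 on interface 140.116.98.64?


Binary: 11111111.11111110.00000000.00000000
Count leading 1s
Prefix: /15


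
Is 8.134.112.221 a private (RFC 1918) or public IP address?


RFC 1918 private ranges:
  10.0.0.0/8 (10.0.0.0 - 10.255.255.255)
  172.16.0.0/12 (172.16.0.0 - 172.31.255.255)
  192.168.0.0/16 (192.168.0.0 - 192.168.255.255)
Public (not in any RFC 1918 range)


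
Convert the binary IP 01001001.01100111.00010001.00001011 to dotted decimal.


01001001 = 73
01100111 = 103
00010001 = 17
00001011 = 11
IP: 73.103.17.11


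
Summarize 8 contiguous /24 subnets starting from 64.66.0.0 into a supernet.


Original prefix: /24
Number of subnets: 8 = 2^3
New prefix = 24 - 3 = 21
Supernet: 64.66.0.0/21


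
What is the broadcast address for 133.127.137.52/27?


Network: 133.127.137.32/27
Host bits = 5
Set all host bits to 1:
Broadcast: 133.127.137.63


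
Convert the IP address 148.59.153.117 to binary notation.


148 = 10010100
59 = 00111011
153 = 10011001
117 = 01110101
Binary: 10010100.00111011.10011001.01110101


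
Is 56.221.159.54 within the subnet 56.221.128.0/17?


Subnet network: 56.221.128.0
Test IP AND mask: 56.221.128.0
Yes, 56.221.159.54 is in 56.221.128.0/17


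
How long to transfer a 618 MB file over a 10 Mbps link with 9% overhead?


Effective throughput = 10 * (1 - 9/100) = 9.1 Mbps
File size in Mb = 618 * 8 = 4944 Mb
Time = 4944 / 9.1
Time = 543.2967 seconds


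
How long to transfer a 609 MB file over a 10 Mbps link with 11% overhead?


Effective throughput = 10 * (1 - 11/100) = 8.9 Mbps
File size in Mb = 609 * 8 = 4872 Mb
Time = 4872 / 8.9
Time = 547.4157 seconds


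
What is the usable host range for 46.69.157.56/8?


Network: 46.0.0.0
Broadcast: 46.255.255.255
First usable = network + 1
Last usable = broadcast - 1
Range: 46.0.0.1 to 46.255.255.254


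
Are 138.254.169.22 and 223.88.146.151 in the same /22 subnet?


Mask: 255.255.252.0
138.254.169.22 AND mask = 138.254.168.0
223.88.146.151 AND mask = 223.88.144.0
No, different subnets (138.254.168.0 vs 223.88.144.0)


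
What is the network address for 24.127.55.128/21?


IP:   00011000.01111111.00110111.10000000
Mask: 11111111.11111111.11111000.00000000
AND operation:
Net:  00011000.01111111.00110000.00000000
Network: 24.127.48.0/21


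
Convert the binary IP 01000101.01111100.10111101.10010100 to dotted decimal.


01000101 = 69
01111100 = 124
10111101 = 189
10010100 = 148
IP: 69.124.189.148


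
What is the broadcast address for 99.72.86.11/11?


Network: 99.64.0.0/11
Host bits = 21
Set all host bits to 1:
Broadcast: 99.95.255.255


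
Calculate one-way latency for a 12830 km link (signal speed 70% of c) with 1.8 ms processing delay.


Speed = 0.7 * 3e5 km/s = 210000 km/s
Propagation delay = 12830 / 210000 = 0.0611 s = 61.0952 ms
Processing delay = 1.8 ms
Total one-way latency = 62.8952 ms


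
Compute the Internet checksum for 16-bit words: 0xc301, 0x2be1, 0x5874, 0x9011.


Sum all words (with carry folding):
+ 0xc301 = 0xc301
+ 0x2be1 = 0xeee2
+ 0x5874 = 0x4757
+ 0x9011 = 0xd768
One's complement: ~0xd768
Checksum = 0x2897


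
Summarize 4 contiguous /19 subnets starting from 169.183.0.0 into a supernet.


Original prefix: /19
Number of subnets: 4 = 2^2
New prefix = 19 - 2 = 17
Supernet: 169.183.0.0/17


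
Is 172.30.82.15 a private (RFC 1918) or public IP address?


RFC 1918 private ranges:
  10.0.0.0/8 (10.0.0.0 - 10.255.255.255)
  172.16.0.0/12 (172.16.0.0 - 172.31.255.255)
  192.168.0.0/16 (192.168.0.0 - 192.168.255.255)
Private (in 172.16.0.0/12)


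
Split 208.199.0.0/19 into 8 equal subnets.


New prefix = 19 + 3 = 22
Each subnet has 1024 addresses
  208.199.0.0/22
  208.199.4.0/22
  208.199.8.0/22
  208.199.12.0/22
  208.199.16.0/22
  208.199.20.0/22
  208.199.24.0/22
  208.199.28.0/22
Subnets: 208.199.0.0/22, 208.199.4.0/22, 208.199.8.0/22, 208.199.12.0/22, 208.199.16.0/22, 208.199.20.0/22, 208.199.24.0/22, 208.199.28.0/22


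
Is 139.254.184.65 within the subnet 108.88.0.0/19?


Subnet network: 108.88.0.0
Test IP AND mask: 139.254.160.0
No, 139.254.184.65 is not in 108.88.0.0/19


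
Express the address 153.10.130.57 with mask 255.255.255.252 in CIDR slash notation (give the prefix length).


Binary: 11111111.11111111.11111111.11111100
Count leading 1s
Prefix: /30


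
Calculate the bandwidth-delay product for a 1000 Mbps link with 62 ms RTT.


BDP = bandwidth * RTT
= 1000 Mbps * 62 ms
= 1000 * 1e6 * 62 / 1000 bits
= 62000000 bits
= 7750000 bytes
= 7568.3594 KB
BDP = 62000000 bits (7750000 bytes)


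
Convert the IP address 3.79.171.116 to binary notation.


3 = 00000011
79 = 01001111
171 = 10101011
116 = 01110100
Binary: 00000011.01001111.10101011.01110100


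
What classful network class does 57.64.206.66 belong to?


First octet: 57
Binary: 00111001
0xxxxxxx -> Class A (1-126)
Class A, default mask 255.0.0.0 (/8)


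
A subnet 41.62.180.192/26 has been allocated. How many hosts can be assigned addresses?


Host bits = 32 - 26 = 6
Total addresses = 2^6 = 64
Usable = total - 2 (network and broadcast)
Usable hosts: 62


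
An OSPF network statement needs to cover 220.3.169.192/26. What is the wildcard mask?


Subnet mask: 255.255.255.192
Wildcard = 255.255.255.255 - subnet mask
255 - 255 = 0
255 - 255 = 0
255 - 255 = 0
255 - 192 = 63
Wildcard: 0.0.0.63


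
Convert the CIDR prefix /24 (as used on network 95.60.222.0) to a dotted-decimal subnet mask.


/24 means 24 network bits, 8 host bits
Binary: 11111111111111111111111100000000
Mask: 255.255.255.0


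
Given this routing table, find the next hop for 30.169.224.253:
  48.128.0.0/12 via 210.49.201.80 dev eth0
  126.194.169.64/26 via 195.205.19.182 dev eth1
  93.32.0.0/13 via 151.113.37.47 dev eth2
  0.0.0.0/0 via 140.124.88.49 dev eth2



Longest prefix match for 30.169.224.253:
  /12 48.128.0.0: no
  /26 126.194.169.64: no
  /13 93.32.0.0: no
  /0 0.0.0.0: MATCH
Selected: next-hop 140.124.88.49 via eth2 (matched /0)


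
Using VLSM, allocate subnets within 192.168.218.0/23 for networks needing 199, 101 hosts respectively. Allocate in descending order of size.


199 hosts -> /24 (254 usable): 192.168.218.0/24
101 hosts -> /25 (126 usable): 192.168.219.0/25
Allocation: 192.168.218.0/24 (199 hosts, 254 usable); 192.168.219.0/25 (101 hosts, 126 usable)


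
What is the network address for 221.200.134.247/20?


IP:   11011101.11001000.10000110.11110111
Mask: 11111111.11111111.11110000.00000000
AND operation:
Net:  11011101.11001000.10000000.00000000
Network: 221.200.128.0/20


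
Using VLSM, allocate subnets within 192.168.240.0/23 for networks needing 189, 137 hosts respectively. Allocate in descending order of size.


189 hosts -> /24 (254 usable): 192.168.240.0/24
137 hosts -> /24 (254 usable): 192.168.241.0/24
Allocation: 192.168.240.0/24 (189 hosts, 254 usable); 192.168.241.0/24 (137 hosts, 254 usable)


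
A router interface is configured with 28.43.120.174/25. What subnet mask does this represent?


/25 means 25 network bits, 7 host bits
Binary: 11111111111111111111111110000000
Mask: 255.255.255.128


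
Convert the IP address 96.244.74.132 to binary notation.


96 = 01100000
244 = 11110100
74 = 01001010
132 = 10000100
Binary: 01100000.11110100.01001010.10000100


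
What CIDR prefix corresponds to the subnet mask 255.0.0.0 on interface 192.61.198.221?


Binary: 11111111.00000000.00000000.00000000
Count leading 1s
Prefix: /8


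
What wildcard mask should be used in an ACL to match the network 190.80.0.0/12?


Subnet mask: 255.240.0.0
Wildcard = 255.255.255.255 - subnet mask
255 - 255 = 0
255 - 240 = 15
255 - 0 = 255
255 - 0 = 255
Wildcard: 0.15.255.255


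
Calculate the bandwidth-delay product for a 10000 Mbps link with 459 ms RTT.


BDP = bandwidth * RTT
= 10000 Mbps * 459 ms
= 10000 * 1e6 * 459 / 1000 bits
= 4590000000 bits
= 573750000 bytes
= 560302.7344 KB
BDP = 4590000000 bits (573750000 bytes)


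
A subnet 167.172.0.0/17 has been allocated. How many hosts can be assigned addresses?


Host bits = 32 - 17 = 15
Total addresses = 2^15 = 32768
Usable = total - 2 (network and broadcast)
Usable hosts: 32766


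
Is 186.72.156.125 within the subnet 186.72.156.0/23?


Subnet network: 186.72.156.0
Test IP AND mask: 186.72.156.0
Yes, 186.72.156.125 is in 186.72.156.0/23


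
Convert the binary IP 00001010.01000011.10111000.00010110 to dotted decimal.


00001010 = 10
01000011 = 67
10111000 = 184
00010110 = 22
IP: 10.67.184.22


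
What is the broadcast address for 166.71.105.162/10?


Network: 166.64.0.0/10
Host bits = 22
Set all host bits to 1:
Broadcast: 166.127.255.255


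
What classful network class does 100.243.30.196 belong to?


First octet: 100
Binary: 01100100
0xxxxxxx -> Class A (1-126)
Class A, default mask 255.0.0.0 (/8)


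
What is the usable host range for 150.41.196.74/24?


Network: 150.41.196.0
Broadcast: 150.41.196.255
First usable = network + 1
Last usable = broadcast - 1
Range: 150.41.196.1 to 150.41.196.254


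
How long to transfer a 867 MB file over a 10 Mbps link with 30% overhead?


Effective throughput = 10 * (1 - 30/100) = 7 Mbps
File size in Mb = 867 * 8 = 6936 Mb
Time = 6936 / 7
Time = 990.8571 seconds


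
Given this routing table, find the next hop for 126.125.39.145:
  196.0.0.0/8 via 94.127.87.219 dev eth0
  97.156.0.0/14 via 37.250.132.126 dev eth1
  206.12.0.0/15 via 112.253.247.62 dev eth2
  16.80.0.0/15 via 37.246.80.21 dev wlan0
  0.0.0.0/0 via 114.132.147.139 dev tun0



Longest prefix match for 126.125.39.145:
  /8 196.0.0.0: no
  /14 97.156.0.0: no
  /15 206.12.0.0: no
  /15 16.80.0.0: no
  /0 0.0.0.0: MATCH
Selected: next-hop 114.132.147.139 via tun0 (matched /0)


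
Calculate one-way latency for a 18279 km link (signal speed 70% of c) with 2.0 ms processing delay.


Speed = 0.7 * 3e5 km/s = 210000 km/s
Propagation delay = 18279 / 210000 = 0.087 s = 87.0429 ms
Processing delay = 2.0 ms
Total one-way latency = 89.0429 ms


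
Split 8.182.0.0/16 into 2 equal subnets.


New prefix = 16 + 1 = 17
Each subnet has 32768 addresses
  8.182.0.0/17
  8.182.128.0/17
Subnets: 8.182.0.0/17, 8.182.128.0/17


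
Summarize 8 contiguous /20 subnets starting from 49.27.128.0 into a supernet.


Original prefix: /20
Number of subnets: 8 = 2^3
New prefix = 20 - 3 = 17
Supernet: 49.27.128.0/17


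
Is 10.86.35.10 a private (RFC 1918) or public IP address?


RFC 1918 private ranges:
  10.0.0.0/8 (10.0.0.0 - 10.255.255.255)
  172.16.0.0/12 (172.16.0.0 - 172.31.255.255)
  192.168.0.0/16 (192.168.0.0 - 192.168.255.255)
Private (in 10.0.0.0/8)


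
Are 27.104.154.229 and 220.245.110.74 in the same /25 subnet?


Mask: 255.255.255.128
27.104.154.229 AND mask = 27.104.154.128
220.245.110.74 AND mask = 220.245.110.0
No, different subnets (27.104.154.128 vs 220.245.110.0)


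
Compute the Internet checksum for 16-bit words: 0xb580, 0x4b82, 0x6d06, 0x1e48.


Sum all words (with carry folding):
+ 0xb580 = 0xb580
+ 0x4b82 = 0x0103
+ 0x6d06 = 0x6e09
+ 0x1e48 = 0x8c51
One's complement: ~0x8c51
Checksum = 0x73ae


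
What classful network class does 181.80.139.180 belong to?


First octet: 181
Binary: 10110101
10xxxxxx -> Class B (128-191)
Class B, default mask 255.255.0.0 (/16)


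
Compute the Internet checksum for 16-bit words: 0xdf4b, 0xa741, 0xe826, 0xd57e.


Sum all words (with carry folding):
+ 0xdf4b = 0xdf4b
+ 0xa741 = 0x868d
+ 0xe826 = 0x6eb4
+ 0xd57e = 0x4433
One's complement: ~0x4433
Checksum = 0xbbcc


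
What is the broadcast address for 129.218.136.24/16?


Network: 129.218.0.0/16
Host bits = 16
Set all host bits to 1:
Broadcast: 129.218.255.255
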